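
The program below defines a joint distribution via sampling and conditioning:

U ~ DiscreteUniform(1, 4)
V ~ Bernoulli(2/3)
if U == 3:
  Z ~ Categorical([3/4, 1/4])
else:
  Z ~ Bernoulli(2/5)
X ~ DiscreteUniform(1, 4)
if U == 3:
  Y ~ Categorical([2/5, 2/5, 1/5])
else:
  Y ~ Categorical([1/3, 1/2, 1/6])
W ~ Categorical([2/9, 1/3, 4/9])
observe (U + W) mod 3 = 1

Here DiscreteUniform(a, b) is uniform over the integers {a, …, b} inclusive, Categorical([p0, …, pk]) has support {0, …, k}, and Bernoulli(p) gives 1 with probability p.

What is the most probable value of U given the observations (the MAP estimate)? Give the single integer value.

argmax_v P(U = v | obs) = 2

Enumerate traces; 192 have nonzero weight after conditioning:
  (U=1, V=0, Z=0, X=1, Y=0, W=0) weight 1/1080
  (U=1, V=0, Z=0, X=1, Y=1, W=0) weight 1/720
  (U=1, V=0, Z=0, X=1, Y=2, W=0) weight 1/2160
  (U=1, V=0, Z=0, X=2, Y=0, W=0) weight 1/1080
  (U=1, V=0, Z=0, X=2, Y=1, W=0) weight 1/720
  (U=1, V=0, Z=0, X=2, Y=2, W=0) weight 1/2160
  (U=1, V=0, Z=0, X=3, Y=0, W=0) weight 1/1080
  (U=1, V=0, Z=0, X=3, Y=1, W=0) weight 1/720
  (U=2, V=0, Z=0, X=1, Y=0, W=2) weight 1/540
  (U=3, V=0, Z=0, X=1, Y=0, W=1) weight 1/480
  … 182 more
Group by U:
  weight(U=1) = 1/18
  weight(U=2) = 1/9
  weight(U=3) = 1/12
  weight(U=4) = 1/18
Total weight = 1/18 + 1/9 + 1/12 + 1/18 = 11/36
P(U=1 | obs) = 1/18 / 11/36 = 2/11
P(U=2 | obs) = 1/9 / 11/36 = 4/11
P(U=3 | obs) = 1/12 / 11/36 = 3/11
P(U=4 | obs) = 1/18 / 11/36 = 2/11
argmax = 2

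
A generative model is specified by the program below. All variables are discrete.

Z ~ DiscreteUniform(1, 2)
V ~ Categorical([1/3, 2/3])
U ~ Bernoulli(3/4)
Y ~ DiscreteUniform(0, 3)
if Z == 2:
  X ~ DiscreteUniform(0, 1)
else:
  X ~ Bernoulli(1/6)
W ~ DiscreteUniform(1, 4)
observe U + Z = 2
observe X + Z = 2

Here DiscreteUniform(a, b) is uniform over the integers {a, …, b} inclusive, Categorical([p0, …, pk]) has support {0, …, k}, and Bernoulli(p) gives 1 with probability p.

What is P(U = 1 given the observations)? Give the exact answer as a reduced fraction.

P(U = 1 | obs) = 1/2

Enumerate traces; 64 have nonzero weight after conditioning:
  (Z=1, V=0, U=1, Y=0, X=1, W=1) weight 1/768
  (Z=1, V=0, U=1, Y=0, X=1, W=2) weight 1/768
  (Z=1, V=0, U=1, Y=0, X=1, W=3) weight 1/768
  (Z=1, V=0, U=1, Y=0, X=1, W=4) weight 1/768
  (Z=1, V=0, U=1, Y=1, X=1, W=1) weight 1/768
  (Z=1, V=0, U=1, Y=1, X=1, W=2) weight 1/768
  (Z=1, V=0, U=1, Y=1, X=1, W=3) weight 1/768
  (Z=1, V=0, U=1, Y=1, X=1, W=4) weight 1/768
  (Z=2, V=0, U=0, Y=0, X=0, W=1) weight 1/768
  … 55 more
Group by U:
  weight(U=0) = 1/16
  weight(U=1) = 1/16
Total weight = 1/16 + 1/16 = 1/8
P(U=0 | obs) = 1/16 / 1/8 = 1/2
P(U=1 | obs) = 1/16 / 1/8 = 1/2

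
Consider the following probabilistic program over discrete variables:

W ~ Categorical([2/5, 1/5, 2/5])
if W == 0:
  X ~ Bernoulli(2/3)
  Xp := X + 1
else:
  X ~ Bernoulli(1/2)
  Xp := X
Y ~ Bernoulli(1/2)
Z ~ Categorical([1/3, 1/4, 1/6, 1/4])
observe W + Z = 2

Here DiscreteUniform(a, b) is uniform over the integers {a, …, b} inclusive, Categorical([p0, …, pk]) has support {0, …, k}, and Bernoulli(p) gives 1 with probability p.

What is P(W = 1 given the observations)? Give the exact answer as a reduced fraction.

P(W = 1 | obs) = 1/5

Enumerate traces; 12 have nonzero weight after conditioning:
  (W=0, X=0, Y=0, Z=2) weight 1/90
  (W=0, X=0, Y=1, Z=2) weight 1/90
  (W=0, X=1, Y=0, Z=2) weight 1/45
  (W=0, X=1, Y=1, Z=2) weight 1/45
  (W=1, X=0, Y=0, Z=1) weight 1/80
  (W=1, X=0, Y=1, Z=1) weight 1/80
  (W=1, X=1, Y=0, Z=1) weight 1/80
  (W=1, X=1, Y=1, Z=1) weight 1/80
  (W=2, X=0, Y=0, Z=0) weight 1/30
  … 3 more
Group by W:
  weight(W=0) = 1/15
  weight(W=1) = 1/20
  weight(W=2) = 2/15
Total weight = 1/15 + 1/20 + 2/15 = 1/4
P(W=0 | obs) = 1/15 / 1/4 = 4/15
P(W=1 | obs) = 1/20 / 1/4 = 1/5
P(W=2 | obs) = 2/15 / 1/4 = 8/15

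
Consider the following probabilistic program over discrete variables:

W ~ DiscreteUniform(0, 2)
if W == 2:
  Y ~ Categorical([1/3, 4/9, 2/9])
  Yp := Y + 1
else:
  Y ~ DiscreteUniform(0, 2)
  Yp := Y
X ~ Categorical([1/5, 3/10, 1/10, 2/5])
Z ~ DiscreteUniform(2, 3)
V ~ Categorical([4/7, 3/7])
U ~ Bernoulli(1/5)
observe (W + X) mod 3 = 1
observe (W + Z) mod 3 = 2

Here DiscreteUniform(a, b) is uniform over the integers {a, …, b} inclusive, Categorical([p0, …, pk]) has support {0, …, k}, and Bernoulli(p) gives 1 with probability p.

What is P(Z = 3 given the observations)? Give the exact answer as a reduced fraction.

Enumerate traces; 24 have nonzero weight after conditioning:
  (W=0, Y=0, X=1, Z=2, V=0, U=0) weight 4/525
  (W=0, Y=0, X=1, Z=2, V=0, U=1) weight 1/525
  (W=0, Y=0, X=1, Z=2, V=1, U=0) weight 1/175
  (W=0, Y=0, X=1, Z=2, V=1, U=1) weight 1/700
  (W=0, Y=1, X=1, Z=2, V=0, U=0) weight 4/525
  (W=0, Y=1, X=1, Z=2, V=0, U=1) weight 1/525
  (W=0, Y=1, X=1, Z=2, V=1, U=0) weight 1/175
  (W=0, Y=1, X=1, Z=2, V=1, U=1) weight 1/700
  (W=2, Y=0, X=2, Z=3, V=0, U=0) weight 4/1575
  … 15 more
Group by Z:
  weight(Z=2) = 1/20
  weight(Z=3) = 1/60
Total weight = 1/20 + 1/60 = 1/15
P(Z=2 | obs) = 1/20 / 1/15 = 3/4
P(Z=3 | obs) = 1/60 / 1/15 = 1/4

P(Z = 3 | obs) = 1/4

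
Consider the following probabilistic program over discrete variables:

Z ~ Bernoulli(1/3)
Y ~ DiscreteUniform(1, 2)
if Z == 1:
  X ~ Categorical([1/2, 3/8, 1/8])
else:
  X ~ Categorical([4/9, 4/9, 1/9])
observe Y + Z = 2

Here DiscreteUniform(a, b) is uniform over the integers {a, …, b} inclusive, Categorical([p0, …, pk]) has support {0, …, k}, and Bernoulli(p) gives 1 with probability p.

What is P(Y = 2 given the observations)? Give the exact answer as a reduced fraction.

Enumerate traces; 6 have nonzero weight after conditioning:
  (Z=0, Y=2, X=0) weight 4/27
  (Z=0, Y=2, X=1) weight 4/27
  (Z=0, Y=2, X=2) weight 1/27
  (Z=1, Y=1, X=0) weight 1/12
  (Z=1, Y=1, X=1) weight 1/16
  (Z=1, Y=1, X=2) weight 1/48
Group by Y:
  weight(Y=1) = 1/6
  weight(Y=2) = 1/3
Total weight = 1/6 + 1/3 = 1/2
P(Y=1 | obs) = 1/6 / 1/2 = 1/3
P(Y=2 | obs) = 1/3 / 1/2 = 2/3

P(Y = 2 | obs) = 2/3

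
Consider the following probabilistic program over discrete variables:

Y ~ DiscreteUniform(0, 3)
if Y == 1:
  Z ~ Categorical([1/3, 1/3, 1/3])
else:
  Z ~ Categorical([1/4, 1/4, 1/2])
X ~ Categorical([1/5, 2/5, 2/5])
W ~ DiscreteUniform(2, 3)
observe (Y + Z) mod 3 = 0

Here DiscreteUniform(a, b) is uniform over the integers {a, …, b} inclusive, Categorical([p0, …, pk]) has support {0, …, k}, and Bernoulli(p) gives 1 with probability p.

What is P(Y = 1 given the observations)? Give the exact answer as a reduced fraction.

P(Y = 1 | obs) = 4/13

Enumerate traces; 24 have nonzero weight after conditioning:
  (Y=0, Z=0, X=0, W=2) weight 1/160
  (Y=0, Z=0, X=0, W=3) weight 1/160
  (Y=0, Z=0, X=1, W=2) weight 1/80
  (Y=0, Z=0, X=1, W=3) weight 1/80
  (Y=0, Z=0, X=2, W=2) weight 1/80
  (Y=0, Z=0, X=2, W=3) weight 1/80
  (Y=1, Z=2, X=0, W=2) weight 1/120
  (Y=1, Z=2, X=0, W=3) weight 1/120
  (Y=2, Z=1, X=0, W=2) weight 1/160
  (Y=3, Z=0, X=0, W=2) weight 1/160
  … 14 more
Group by Y:
  weight(Y=0) = 1/16
  weight(Y=1) = 1/12
  weight(Y=2) = 1/16
  weight(Y=3) = 1/16
Total weight = 1/16 + 1/12 + 1/16 + 1/16 = 13/48
P(Y=0 | obs) = 1/16 / 13/48 = 3/13
P(Y=1 | obs) = 1/12 / 13/48 = 4/13
P(Y=2 | obs) = 1/16 / 13/48 = 3/13
P(Y=3 | obs) = 1/16 / 13/48 = 3/13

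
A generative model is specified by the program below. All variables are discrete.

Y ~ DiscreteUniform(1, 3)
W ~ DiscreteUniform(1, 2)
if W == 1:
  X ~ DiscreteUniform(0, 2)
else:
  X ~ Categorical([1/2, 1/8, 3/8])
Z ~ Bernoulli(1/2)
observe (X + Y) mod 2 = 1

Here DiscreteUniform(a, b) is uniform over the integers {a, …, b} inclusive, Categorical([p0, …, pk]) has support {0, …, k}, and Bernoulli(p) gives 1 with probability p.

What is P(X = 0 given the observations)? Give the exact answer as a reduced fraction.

Enumerate traces; 20 have nonzero weight after conditioning:
  (Y=1, W=1, X=0, Z=0) weight 1/36
  (Y=1, W=1, X=0, Z=1) weight 1/36
  (Y=1, W=1, X=2, Z=0) weight 1/36
  (Y=1, W=1, X=2, Z=1) weight 1/36
  (Y=1, W=2, X=0, Z=0) weight 1/24
  (Y=1, W=2, X=0, Z=1) weight 1/24
  (Y=1, W=2, X=2, Z=0) weight 1/32
  (Y=1, W=2, X=2, Z=1) weight 1/32
  (Y=2, W=1, X=1, Z=0) weight 1/36
  … 11 more
Group by X:
  weight(X=0) = 5/18
  weight(X=1) = 11/144
  weight(X=2) = 17/72
Total weight = 5/18 + 11/144 + 17/72 = 85/144
P(X=0 | obs) = 5/18 / 85/144 = 8/17
P(X=1 | obs) = 11/144 / 85/144 = 11/85
P(X=2 | obs) = 17/72 / 85/144 = 2/5

P(X = 0 | obs) = 8/17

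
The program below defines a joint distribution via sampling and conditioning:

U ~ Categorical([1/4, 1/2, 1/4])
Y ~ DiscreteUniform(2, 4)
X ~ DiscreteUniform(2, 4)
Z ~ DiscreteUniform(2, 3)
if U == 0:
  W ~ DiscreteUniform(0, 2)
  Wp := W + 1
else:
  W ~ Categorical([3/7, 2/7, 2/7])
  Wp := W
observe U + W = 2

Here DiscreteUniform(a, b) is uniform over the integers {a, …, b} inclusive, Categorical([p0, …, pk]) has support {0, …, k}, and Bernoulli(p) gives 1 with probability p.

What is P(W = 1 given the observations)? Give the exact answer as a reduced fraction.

P(W = 1 | obs) = 3/7

Enumerate traces; 54 have nonzero weight after conditioning:
  (U=0, Y=2, X=2, Z=2, W=2) weight 1/216
  (U=0, Y=2, X=2, Z=3, W=2) weight 1/216
  (U=0, Y=2, X=3, Z=2, W=2) weight 1/216
  (U=0, Y=2, X=3, Z=3, W=2) weight 1/216
  (U=0, Y=2, X=4, Z=2, W=2) weight 1/216
  (U=0, Y=2, X=4, Z=3, W=2) weight 1/216
  (U=0, Y=3, X=2, Z=2, W=2) weight 1/216
  (U=0, Y=3, X=2, Z=3, W=2) weight 1/216
  (U=1, Y=2, X=2, Z=2, W=1) weight 1/126
  (U=2, Y=2, X=2, Z=2, W=0) weight 1/168
  … 44 more
Group by W:
  weight(W=0) = 3/28
  weight(W=1) = 1/7
  weight(W=2) = 1/12
Total weight = 3/28 + 1/7 + 1/12 = 1/3
P(W=0 | obs) = 3/28 / 1/3 = 9/28
P(W=1 | obs) = 1/7 / 1/3 = 3/7
P(W=2 | obs) = 1/12 / 1/3 = 1/4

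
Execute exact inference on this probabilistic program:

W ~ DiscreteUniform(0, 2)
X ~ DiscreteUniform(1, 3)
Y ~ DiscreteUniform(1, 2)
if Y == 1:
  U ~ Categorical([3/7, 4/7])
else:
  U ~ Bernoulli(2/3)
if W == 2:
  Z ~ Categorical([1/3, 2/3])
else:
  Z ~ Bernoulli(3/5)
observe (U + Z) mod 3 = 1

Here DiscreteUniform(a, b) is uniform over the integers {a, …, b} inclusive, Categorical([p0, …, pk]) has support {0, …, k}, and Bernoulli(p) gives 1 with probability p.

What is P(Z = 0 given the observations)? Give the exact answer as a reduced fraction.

P(Z = 0 | obs) = 221/445

Enumerate traces; 36 have nonzero weight after conditioning:
  (W=0, X=1, Y=1, U=0, Z=1) weight 1/70
  (W=0, X=1, Y=1, U=1, Z=0) weight 4/315
  (W=0, X=1, Y=2, U=0, Z=1) weight 1/90
  (W=0, X=1, Y=2, U=1, Z=0) weight 2/135
  (W=0, X=2, Y=1, U=0, Z=1) weight 1/70
  (W=0, X=2, Y=1, U=1, Z=0) weight 4/315
  (W=0, X=2, Y=2, U=0, Z=1) weight 1/90
  (W=0, X=2, Y=2, U=1, Z=0) weight 2/135
  … 28 more
Group by Z:
  weight(Z=0) = 221/945
  weight(Z=1) = 32/135
Total weight = 221/945 + 32/135 = 89/189
P(Z=0 | obs) = 221/945 / 89/189 = 221/445
P(Z=1 | obs) = 32/135 / 89/189 = 224/445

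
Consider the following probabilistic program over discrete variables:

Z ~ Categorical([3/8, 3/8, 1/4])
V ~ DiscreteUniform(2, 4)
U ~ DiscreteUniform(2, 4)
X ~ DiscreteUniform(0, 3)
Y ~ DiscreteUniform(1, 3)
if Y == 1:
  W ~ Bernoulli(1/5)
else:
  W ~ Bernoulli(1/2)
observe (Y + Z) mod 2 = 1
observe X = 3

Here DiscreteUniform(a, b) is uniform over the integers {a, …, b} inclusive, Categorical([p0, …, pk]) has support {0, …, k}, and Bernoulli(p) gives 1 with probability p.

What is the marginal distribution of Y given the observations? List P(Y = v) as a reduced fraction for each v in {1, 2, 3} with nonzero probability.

P(Y=1) = 5/13, P(Y=2) = 3/13, P(Y=3) = 5/13

Enumerate traces; 90 have nonzero weight after conditioning:
  (Z=0, V=2, U=2, X=3, Y=1, W=0) weight 1/360
  (Z=0, V=2, U=2, X=3, Y=1, W=1) weight 1/1440
  (Z=0, V=2, U=2, X=3, Y=3, W=0) weight 1/576
  (Z=0, V=2, U=2, X=3, Y=3, W=1) weight 1/576
  (Z=0, V=2, U=3, X=3, Y=1, W=0) weight 1/360
  (Z=0, V=2, U=3, X=3, Y=1, W=1) weight 1/1440
  (Z=0, V=2, U=3, X=3, Y=3, W=0) weight 1/576
  (Z=0, V=2, U=3, X=3, Y=3, W=1) weight 1/576
  (Z=1, V=2, U=2, X=3, Y=2, W=0) weight 1/576
  … 81 more
Group by Y:
  weight(Y=1) = 5/96
  weight(Y=2) = 1/32
  weight(Y=3) = 5/96
Total weight = 5/96 + 1/32 + 5/96 = 13/96
P(Y=1 | obs) = 5/96 / 13/96 = 5/13
P(Y=2 | obs) = 1/32 / 13/96 = 3/13
P(Y=3 | obs) = 5/96 / 13/96 = 5/13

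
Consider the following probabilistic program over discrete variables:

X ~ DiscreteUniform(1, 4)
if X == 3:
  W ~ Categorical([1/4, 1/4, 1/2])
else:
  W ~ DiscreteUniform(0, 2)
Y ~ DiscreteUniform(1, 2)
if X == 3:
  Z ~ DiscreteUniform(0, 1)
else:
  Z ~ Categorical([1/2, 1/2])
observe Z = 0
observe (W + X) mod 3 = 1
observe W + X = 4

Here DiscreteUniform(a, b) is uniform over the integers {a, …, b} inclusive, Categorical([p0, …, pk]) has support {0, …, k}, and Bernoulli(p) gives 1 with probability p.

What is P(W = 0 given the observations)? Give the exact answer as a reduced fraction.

P(W = 0 | obs) = 4/11

Enumerate traces; 6 have nonzero weight after conditioning:
  (X=2, W=2, Y=1, Z=0) weight 1/48
  (X=2, W=2, Y=2, Z=0) weight 1/48
  (X=3, W=1, Y=1, Z=0) weight 1/64
  (X=3, W=1, Y=2, Z=0) weight 1/64
  (X=4, W=0, Y=1, Z=0) weight 1/48
  (X=4, W=0, Y=2, Z=0) weight 1/48
Group by W:
  weight(W=0) = 1/24
  weight(W=1) = 1/32
  weight(W=2) = 1/24
Total weight = 1/24 + 1/32 + 1/24 = 11/96
P(W=0 | obs) = 1/24 / 11/96 = 4/11
P(W=1 | obs) = 1/32 / 11/96 = 3/11
P(W=2 | obs) = 1/24 / 11/96 = 4/11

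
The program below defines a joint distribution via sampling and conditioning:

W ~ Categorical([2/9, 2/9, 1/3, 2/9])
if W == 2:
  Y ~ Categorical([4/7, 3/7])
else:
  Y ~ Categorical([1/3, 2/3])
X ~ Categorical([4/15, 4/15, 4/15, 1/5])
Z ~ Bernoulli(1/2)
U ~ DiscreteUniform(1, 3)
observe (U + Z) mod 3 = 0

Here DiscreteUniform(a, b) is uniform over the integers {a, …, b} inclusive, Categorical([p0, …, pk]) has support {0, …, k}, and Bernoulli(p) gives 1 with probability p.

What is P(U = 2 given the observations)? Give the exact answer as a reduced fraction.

Enumerate traces; 64 have nonzero weight after conditioning:
  (W=0, Y=0, X=0, Z=0, U=3) weight 4/1215
  (W=0, Y=0, X=0, Z=1, U=2) weight 4/1215
  (W=0, Y=0, X=1, Z=0, U=3) weight 4/1215
  (W=0, Y=0, X=1, Z=1, U=2) weight 4/1215
  (W=0, Y=0, X=2, Z=0, U=3) weight 4/1215
  (W=0, Y=0, X=2, Z=1, U=2) weight 4/1215
  (W=0, Y=0, X=3, Z=0, U=3) weight 1/405
  (W=0, Y=0, X=3, Z=1, U=2) weight 1/405
  … 56 more
Group by U:
  weight(U=2) = 1/6
  weight(U=3) = 1/6
Total weight = 1/6 + 1/6 = 1/3
P(U=2 | obs) = 1/6 / 1/3 = 1/2
P(U=3 | obs) = 1/6 / 1/3 = 1/2

P(U = 2 | obs) = 1/2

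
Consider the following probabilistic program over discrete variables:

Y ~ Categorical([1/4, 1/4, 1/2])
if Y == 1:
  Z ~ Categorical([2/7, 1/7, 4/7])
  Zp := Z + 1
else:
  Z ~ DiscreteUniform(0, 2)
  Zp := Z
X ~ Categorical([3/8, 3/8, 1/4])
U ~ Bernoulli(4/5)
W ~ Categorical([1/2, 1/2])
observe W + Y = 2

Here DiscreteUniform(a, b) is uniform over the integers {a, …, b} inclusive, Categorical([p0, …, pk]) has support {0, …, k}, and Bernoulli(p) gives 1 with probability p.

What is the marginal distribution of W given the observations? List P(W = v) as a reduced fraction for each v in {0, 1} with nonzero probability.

P(W=0) = 2/3, P(W=1) = 1/3

Enumerate traces; 36 have nonzero weight after conditioning:
  (Y=1, Z=0, X=0, U=0, W=1) weight 3/1120
  (Y=1, Z=0, X=0, U=1, W=1) weight 3/280
  (Y=1, Z=0, X=1, U=0, W=1) weight 3/1120
  (Y=1, Z=0, X=1, U=1, W=1) weight 3/280
  (Y=1, Z=0, X=2, U=0, W=1) weight 1/560
  (Y=1, Z=0, X=2, U=1, W=1) weight 1/140
  (Y=1, Z=1, X=0, U=0, W=1) weight 3/2240
  (Y=1, Z=1, X=0, U=1, W=1) weight 3/560
  (Y=2, Z=0, X=0, U=0, W=0) weight 1/160
  … 27 more
Group by W:
  weight(W=0) = 1/4
  weight(W=1) = 1/8
Total weight = 1/4 + 1/8 = 3/8
P(W=0 | obs) = 1/4 / 3/8 = 2/3
P(W=1 | obs) = 1/8 / 3/8 = 1/3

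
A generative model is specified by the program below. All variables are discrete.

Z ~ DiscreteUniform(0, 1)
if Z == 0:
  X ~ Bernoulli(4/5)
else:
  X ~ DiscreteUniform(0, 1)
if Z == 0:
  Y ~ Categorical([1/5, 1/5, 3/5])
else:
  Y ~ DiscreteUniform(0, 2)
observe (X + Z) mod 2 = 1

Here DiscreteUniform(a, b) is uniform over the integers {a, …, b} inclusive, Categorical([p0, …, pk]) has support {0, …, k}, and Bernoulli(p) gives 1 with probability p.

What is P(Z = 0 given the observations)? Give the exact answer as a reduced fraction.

P(Z = 0 | obs) = 8/13

Enumerate traces; 6 have nonzero weight after conditioning:
  (Z=0, X=1, Y=0) weight 2/25
  (Z=0, X=1, Y=1) weight 2/25
  (Z=0, X=1, Y=2) weight 6/25
  (Z=1, X=0, Y=0) weight 1/12
  (Z=1, X=0, Y=1) weight 1/12
  (Z=1, X=0, Y=2) weight 1/12
Group by Z:
  weight(Z=0) = 2/5
  weight(Z=1) = 1/4
Total weight = 2/5 + 1/4 = 13/20
P(Z=0 | obs) = 2/5 / 13/20 = 8/13
P(Z=1 | obs) = 1/4 / 13/20 = 5/13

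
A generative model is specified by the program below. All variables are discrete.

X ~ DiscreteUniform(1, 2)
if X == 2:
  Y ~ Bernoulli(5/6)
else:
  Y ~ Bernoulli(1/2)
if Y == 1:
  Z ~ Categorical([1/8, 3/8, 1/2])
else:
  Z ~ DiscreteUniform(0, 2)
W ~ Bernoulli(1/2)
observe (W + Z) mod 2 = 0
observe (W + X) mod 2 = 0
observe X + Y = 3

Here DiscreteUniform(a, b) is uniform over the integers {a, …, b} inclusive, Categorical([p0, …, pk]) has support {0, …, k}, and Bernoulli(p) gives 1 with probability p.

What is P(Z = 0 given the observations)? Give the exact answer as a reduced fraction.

P(Z = 0 | obs) = 1/5

Enumerate traces; 2 have nonzero weight after conditioning:
  (X=2, Y=1, Z=0, W=0) weight 5/192
  (X=2, Y=1, Z=2, W=0) weight 5/48
Group by Z:
  weight(Z=0) = 5/192
  weight(Z=2) = 5/48
Total weight = 5/192 + 5/48 = 25/192
P(Z=0 | obs) = 5/192 / 25/192 = 1/5
P(Z=2 | obs) = 5/48 / 25/192 = 4/5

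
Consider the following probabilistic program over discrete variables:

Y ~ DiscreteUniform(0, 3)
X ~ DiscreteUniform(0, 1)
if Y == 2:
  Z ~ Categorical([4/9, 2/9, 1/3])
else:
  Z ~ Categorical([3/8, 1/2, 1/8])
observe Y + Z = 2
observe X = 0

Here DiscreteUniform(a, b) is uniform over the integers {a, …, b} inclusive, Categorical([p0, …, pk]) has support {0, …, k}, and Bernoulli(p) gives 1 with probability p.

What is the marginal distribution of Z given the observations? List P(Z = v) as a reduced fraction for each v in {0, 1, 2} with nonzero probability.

Enumerate traces; 3 have nonzero weight after conditioning:
  (Y=0, X=0, Z=2) weight 1/64
  (Y=1, X=0, Z=1) weight 1/16
  (Y=2, X=0, Z=0) weight 1/18
Group by Z:
  weight(Z=0) = 1/18
  weight(Z=1) = 1/16
  weight(Z=2) = 1/64
Total weight = 1/18 + 1/16 + 1/64 = 77/576
P(Z=0 | obs) = 1/18 / 77/576 = 32/77
P(Z=1 | obs) = 1/16 / 77/576 = 36/77
P(Z=2 | obs) = 1/64 / 77/576 = 9/77

P(Z=0) = 32/77, P(Z=1) = 36/77, P(Z=2) = 9/77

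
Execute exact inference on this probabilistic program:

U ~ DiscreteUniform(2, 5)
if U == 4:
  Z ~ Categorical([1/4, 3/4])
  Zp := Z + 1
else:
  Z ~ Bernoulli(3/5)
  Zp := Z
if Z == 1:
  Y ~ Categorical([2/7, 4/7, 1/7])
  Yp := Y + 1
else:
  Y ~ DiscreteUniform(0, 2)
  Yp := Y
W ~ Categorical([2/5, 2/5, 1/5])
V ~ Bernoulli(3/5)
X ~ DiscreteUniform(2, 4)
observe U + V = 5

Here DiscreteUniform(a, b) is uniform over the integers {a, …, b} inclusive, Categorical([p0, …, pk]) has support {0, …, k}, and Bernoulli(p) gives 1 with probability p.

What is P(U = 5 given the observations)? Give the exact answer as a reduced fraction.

Enumerate traces; 108 have nonzero weight after conditioning:
  (U=4, Z=0, Y=0, W=0, V=1, X=2) weight 1/600
  (U=4, Z=0, Y=0, W=0, V=1, X=3) weight 1/600
  (U=4, Z=0, Y=0, W=0, V=1, X=4) weight 1/600
  (U=4, Z=0, Y=0, W=1, V=1, X=2) weight 1/600
  (U=4, Z=0, Y=0, W=1, V=1, X=3) weight 1/600
  (U=4, Z=0, Y=0, W=1, V=1, X=4) weight 1/600
  (U=4, Z=0, Y=0, W=2, V=1, X=2) weight 1/1200
  (U=4, Z=0, Y=0, W=2, V=1, X=3) weight 1/1200
  (U=5, Z=0, Y=0, W=0, V=0, X=2) weight 2/1125
  … 99 more
Group by U:
  weight(U=4) = 3/20
  weight(U=5) = 1/10
Total weight = 3/20 + 1/10 = 1/4
P(U=4 | obs) = 3/20 / 1/4 = 3/5
P(U=5 | obs) = 1/10 / 1/4 = 2/5

P(U = 5 | obs) = 2/5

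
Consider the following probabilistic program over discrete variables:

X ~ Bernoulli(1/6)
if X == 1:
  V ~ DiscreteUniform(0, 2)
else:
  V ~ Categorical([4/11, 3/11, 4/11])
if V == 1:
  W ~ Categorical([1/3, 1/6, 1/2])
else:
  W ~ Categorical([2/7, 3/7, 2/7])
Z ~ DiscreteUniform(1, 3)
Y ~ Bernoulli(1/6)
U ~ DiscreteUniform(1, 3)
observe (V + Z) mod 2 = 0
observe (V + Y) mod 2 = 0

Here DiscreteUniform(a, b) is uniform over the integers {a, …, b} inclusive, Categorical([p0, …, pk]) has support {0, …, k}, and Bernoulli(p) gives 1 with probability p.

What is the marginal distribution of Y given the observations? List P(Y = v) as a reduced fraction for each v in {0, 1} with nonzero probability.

Enumerate traces; 72 have nonzero weight after conditioning:
  (X=0, V=0, W=0, Z=2, Y=0, U=1) weight 50/6237
  (X=0, V=0, W=0, Z=2, Y=0, U=2) weight 50/6237
  (X=0, V=0, W=0, Z=2, Y=0, U=3) weight 50/6237
  (X=0, V=0, W=1, Z=2, Y=0, U=1) weight 25/2079
  (X=0, V=0, W=1, Z=2, Y=0, U=2) weight 25/2079
  (X=0, V=0, W=1, Z=2, Y=0, U=3) weight 25/2079
  (X=0, V=0, W=2, Z=2, Y=0, U=1) weight 50/6237
  (X=0, V=0, W=2, Z=2, Y=0, U=2) weight 50/6237
  (X=0, V=1, W=0, Z=1, Y=1, U=1) weight 5/3564
  … 63 more
Group by Y:
  weight(Y=0) = 355/1782
  weight(Y=1) = 28/891
Total weight = 355/1782 + 28/891 = 137/594
P(Y=0 | obs) = 355/1782 / 137/594 = 355/411
P(Y=1 | obs) = 28/891 / 137/594 = 56/411

P(Y=0) = 355/411, P(Y=1) = 56/411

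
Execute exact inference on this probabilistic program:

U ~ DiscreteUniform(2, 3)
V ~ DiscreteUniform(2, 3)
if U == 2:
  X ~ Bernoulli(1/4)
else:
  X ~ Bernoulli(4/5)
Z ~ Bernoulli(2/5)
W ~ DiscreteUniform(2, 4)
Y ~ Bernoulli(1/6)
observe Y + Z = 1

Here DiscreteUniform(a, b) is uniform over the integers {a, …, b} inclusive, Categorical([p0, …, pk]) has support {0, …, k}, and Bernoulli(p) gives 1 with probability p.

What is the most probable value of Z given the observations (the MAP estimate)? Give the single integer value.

Enumerate traces; 48 have nonzero weight after conditioning:
  (U=2, V=2, X=0, Z=0, W=2, Y=1) weight 1/160
  (U=2, V=2, X=0, Z=0, W=3, Y=1) weight 1/160
  (U=2, V=2, X=0, Z=0, W=4, Y=1) weight 1/160
  (U=2, V=2, X=0, Z=1, W=2, Y=0) weight 1/48
  (U=2, V=2, X=0, Z=1, W=3, Y=0) weight 1/48
  (U=2, V=2, X=0, Z=1, W=4, Y=0) weight 1/48
  (U=2, V=2, X=1, Z=0, W=2, Y=1) weight 1/480
  (U=2, V=2, X=1, Z=0, W=3, Y=1) weight 1/480
  … 40 more
Group by Z:
  weight(Z=0) = 1/10
  weight(Z=1) = 1/3
Total weight = 1/10 + 1/3 = 13/30
P(Z=0 | obs) = 1/10 / 13/30 = 3/13
P(Z=1 | obs) = 1/3 / 13/30 = 10/13
argmax = 1

argmax_v P(Z = v | obs) = 1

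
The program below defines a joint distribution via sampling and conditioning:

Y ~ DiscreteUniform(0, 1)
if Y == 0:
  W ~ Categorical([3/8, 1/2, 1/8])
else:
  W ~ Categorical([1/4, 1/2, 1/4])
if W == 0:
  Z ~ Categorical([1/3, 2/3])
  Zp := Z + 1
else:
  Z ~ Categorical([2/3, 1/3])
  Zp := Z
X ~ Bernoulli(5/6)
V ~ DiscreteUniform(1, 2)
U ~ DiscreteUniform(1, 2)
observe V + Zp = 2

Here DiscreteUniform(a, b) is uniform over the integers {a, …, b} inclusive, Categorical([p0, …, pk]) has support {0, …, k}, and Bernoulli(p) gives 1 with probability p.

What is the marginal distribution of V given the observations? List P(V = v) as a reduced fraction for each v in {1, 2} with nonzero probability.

P(V=1) = 8/19, P(V=2) = 11/19

Enumerate traces; 40 have nonzero weight after conditioning:
  (Y=0, W=0, Z=0, X=0, V=1, U=1) weight 1/384
  (Y=0, W=0, Z=0, X=0, V=1, U=2) weight 1/384
  (Y=0, W=0, Z=0, X=1, V=1, U=1) weight 5/384
  (Y=0, W=0, Z=0, X=1, V=1, U=2) weight 5/384
  (Y=0, W=1, Z=0, X=0, V=2, U=1) weight 1/144
  (Y=0, W=1, Z=0, X=0, V=2, U=2) weight 1/144
  (Y=0, W=1, Z=0, X=1, V=2, U=1) weight 5/144
  (Y=0, W=1, Z=0, X=1, V=2, U=2) weight 5/144
  … 32 more
Group by V:
  weight(V=1) = 1/6
  weight(V=2) = 11/48
Total weight = 1/6 + 11/48 = 19/48
P(V=1 | obs) = 1/6 / 19/48 = 8/19
P(V=2 | obs) = 11/48 / 19/48 = 11/19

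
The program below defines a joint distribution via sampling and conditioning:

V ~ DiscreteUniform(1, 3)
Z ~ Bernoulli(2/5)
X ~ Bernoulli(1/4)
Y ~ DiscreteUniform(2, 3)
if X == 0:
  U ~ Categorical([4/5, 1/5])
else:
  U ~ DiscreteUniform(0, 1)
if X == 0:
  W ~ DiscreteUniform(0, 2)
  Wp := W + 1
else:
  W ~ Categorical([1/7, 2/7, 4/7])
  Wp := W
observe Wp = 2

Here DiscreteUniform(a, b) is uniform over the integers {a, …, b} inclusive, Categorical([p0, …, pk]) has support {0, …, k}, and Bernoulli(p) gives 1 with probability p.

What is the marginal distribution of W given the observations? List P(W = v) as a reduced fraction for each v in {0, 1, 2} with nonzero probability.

Enumerate traces; 48 have nonzero weight after conditioning:
  (V=1, Z=0, X=0, Y=2, U=0, W=1) weight 1/50
  (V=1, Z=0, X=0, Y=2, U=1, W=1) weight 1/200
  (V=1, Z=0, X=0, Y=3, U=0, W=1) weight 1/50
  (V=1, Z=0, X=0, Y=3, U=1, W=1) weight 1/200
  (V=1, Z=0, X=1, Y=2, U=0, W=2) weight 1/140
  (V=1, Z=0, X=1, Y=2, U=1, W=2) weight 1/140
  (V=1, Z=0, X=1, Y=3, U=0, W=2) weight 1/140
  (V=1, Z=0, X=1, Y=3, U=1, W=2) weight 1/140
  … 40 more
Group by W:
  weight(W=1) = 1/4
  weight(W=2) = 1/7
Total weight = 1/4 + 1/7 = 11/28
P(W=1 | obs) = 1/4 / 11/28 = 7/11
P(W=2 | obs) = 1/7 / 11/28 = 4/11

P(W=1) = 7/11, P(W=2) = 4/11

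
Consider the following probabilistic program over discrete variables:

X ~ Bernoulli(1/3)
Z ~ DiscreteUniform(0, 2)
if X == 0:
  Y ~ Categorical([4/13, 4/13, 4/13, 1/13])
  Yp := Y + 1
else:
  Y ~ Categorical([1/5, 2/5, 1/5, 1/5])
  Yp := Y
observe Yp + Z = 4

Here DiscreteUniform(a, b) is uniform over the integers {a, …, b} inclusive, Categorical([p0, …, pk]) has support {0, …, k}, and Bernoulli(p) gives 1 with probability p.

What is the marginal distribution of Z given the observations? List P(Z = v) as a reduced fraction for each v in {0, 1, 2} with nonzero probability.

Enumerate traces; 5 have nonzero weight after conditioning:
  (X=0, Z=0, Y=3) weight 2/117
  (X=0, Z=1, Y=2) weight 8/117
  (X=0, Z=2, Y=1) weight 8/117
  (X=1, Z=1, Y=3) weight 1/45
  (X=1, Z=2, Y=2) weight 1/45
Group by Z:
  weight(Z=0) = 2/117
  weight(Z=1) = 53/585
  weight(Z=2) = 53/585
Total weight = 2/117 + 53/585 + 53/585 = 116/585
P(Z=0 | obs) = 2/117 / 116/585 = 5/58
P(Z=1 | obs) = 53/585 / 116/585 = 53/116
P(Z=2 | obs) = 53/585 / 116/585 = 53/116

P(Z=0) = 5/58, P(Z=1) = 53/116, P(Z=2) = 53/116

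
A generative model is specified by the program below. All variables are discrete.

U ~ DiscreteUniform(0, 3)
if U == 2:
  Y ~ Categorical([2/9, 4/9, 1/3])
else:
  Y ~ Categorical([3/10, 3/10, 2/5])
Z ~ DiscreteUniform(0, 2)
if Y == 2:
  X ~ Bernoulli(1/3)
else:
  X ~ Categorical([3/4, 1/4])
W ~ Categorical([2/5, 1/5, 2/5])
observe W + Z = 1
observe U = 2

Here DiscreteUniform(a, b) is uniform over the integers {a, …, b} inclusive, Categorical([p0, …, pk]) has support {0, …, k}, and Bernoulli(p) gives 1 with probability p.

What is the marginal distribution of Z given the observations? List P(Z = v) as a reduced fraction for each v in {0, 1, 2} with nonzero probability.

Enumerate traces; 12 have nonzero weight after conditioning:
  (U=2, Y=0, Z=0, X=0, W=1) weight 1/360
  (U=2, Y=0, Z=0, X=1, W=1) weight 1/1080
  (U=2, Y=0, Z=1, X=0, W=0) weight 1/180
  (U=2, Y=0, Z=1, X=1, W=0) weight 1/540
  (U=2, Y=1, Z=0, X=0, W=1) weight 1/180
  (U=2, Y=1, Z=0, X=1, W=1) weight 1/540
  (U=2, Y=1, Z=1, X=0, W=0) weight 1/90
  (U=2, Y=1, Z=1, X=1, W=0) weight 1/270
  … 4 more
Group by Z:
  weight(Z=0) = 1/60
  weight(Z=1) = 1/30
Total weight = 1/60 + 1/30 = 1/20
P(Z=0 | obs) = 1/60 / 1/20 = 1/3
P(Z=1 | obs) = 1/30 / 1/20 = 2/3

P(Z=0) = 1/3, P(Z=1) = 2/3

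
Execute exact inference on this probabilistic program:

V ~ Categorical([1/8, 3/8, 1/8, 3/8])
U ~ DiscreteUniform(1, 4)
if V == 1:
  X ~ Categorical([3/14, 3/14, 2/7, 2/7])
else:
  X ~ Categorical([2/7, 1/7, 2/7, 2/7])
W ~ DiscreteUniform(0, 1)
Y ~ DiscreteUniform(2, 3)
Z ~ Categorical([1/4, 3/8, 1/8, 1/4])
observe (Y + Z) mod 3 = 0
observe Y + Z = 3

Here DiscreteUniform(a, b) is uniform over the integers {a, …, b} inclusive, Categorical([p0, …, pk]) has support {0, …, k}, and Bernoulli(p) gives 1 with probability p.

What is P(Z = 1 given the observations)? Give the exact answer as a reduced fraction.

Enumerate traces; 256 have nonzero weight after conditioning:
  (V=0, U=1, X=0, W=0, Y=2, Z=1) weight 3/3584
  (V=0, U=1, X=0, W=0, Y=3, Z=0) weight 1/1792
  (V=0, U=1, X=0, W=1, Y=2, Z=1) weight 3/3584
  (V=0, U=1, X=0, W=1, Y=3, Z=0) weight 1/1792
  (V=0, U=1, X=1, W=0, Y=2, Z=1) weight 3/7168
  (V=0, U=1, X=1, W=0, Y=3, Z=0) weight 1/3584
  (V=0, U=1, X=1, W=1, Y=2, Z=1) weight 3/7168
  (V=0, U=1, X=1, W=1, Y=3, Z=0) weight 1/3584
  … 248 more
Group by Z:
  weight(Z=0) = 1/8
  weight(Z=1) = 3/16
Total weight = 1/8 + 3/16 = 5/16
P(Z=0 | obs) = 1/8 / 5/16 = 2/5
P(Z=1 | obs) = 3/16 / 5/16 = 3/5

P(Z = 1 | obs) = 3/5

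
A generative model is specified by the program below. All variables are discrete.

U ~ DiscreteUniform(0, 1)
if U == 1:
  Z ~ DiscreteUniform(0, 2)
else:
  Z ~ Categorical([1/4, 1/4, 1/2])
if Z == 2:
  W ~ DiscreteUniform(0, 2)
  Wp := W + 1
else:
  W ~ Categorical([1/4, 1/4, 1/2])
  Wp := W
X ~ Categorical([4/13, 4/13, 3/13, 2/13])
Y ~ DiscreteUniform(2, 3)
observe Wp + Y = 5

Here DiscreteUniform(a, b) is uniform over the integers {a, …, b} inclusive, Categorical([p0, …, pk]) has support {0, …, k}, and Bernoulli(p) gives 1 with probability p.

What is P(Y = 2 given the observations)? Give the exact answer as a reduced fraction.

P(Y = 2 | obs) = 10/41

Enumerate traces; 32 have nonzero weight after conditioning:
  (U=0, Z=0, W=2, X=0, Y=3) weight 1/104
  (U=0, Z=0, W=2, X=1, Y=3) weight 1/104
  (U=0, Z=0, W=2, X=2, Y=3) weight 3/416
  (U=0, Z=0, W=2, X=3, Y=3) weight 1/208
  (U=0, Z=1, W=2, X=0, Y=3) weight 1/104
  (U=0, Z=1, W=2, X=1, Y=3) weight 1/104
  (U=0, Z=1, W=2, X=2, Y=3) weight 3/416
  (U=0, Z=1, W=2, X=3, Y=3) weight 1/208
  (U=0, Z=2, W=2, X=0, Y=2) weight 1/78
  … 23 more
Group by Y:
  weight(Y=2) = 5/72
  weight(Y=3) = 31/144
Total weight = 5/72 + 31/144 = 41/144
P(Y=2 | obs) = 5/72 / 41/144 = 10/41
P(Y=3 | obs) = 31/144 / 41/144 = 31/41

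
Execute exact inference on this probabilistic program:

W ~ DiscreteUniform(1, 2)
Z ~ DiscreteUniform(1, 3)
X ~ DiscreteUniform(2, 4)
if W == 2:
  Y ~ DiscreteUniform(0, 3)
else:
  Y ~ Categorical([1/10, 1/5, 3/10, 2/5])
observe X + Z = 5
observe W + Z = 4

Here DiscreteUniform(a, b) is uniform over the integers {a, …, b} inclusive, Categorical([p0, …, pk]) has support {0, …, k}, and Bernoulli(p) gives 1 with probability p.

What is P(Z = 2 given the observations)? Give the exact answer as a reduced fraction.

Enumerate traces; 8 have nonzero weight after conditioning:
  (W=1, Z=3, X=2, Y=0) weight 1/180
  (W=1, Z=3, X=2, Y=1) weight 1/90
  (W=1, Z=3, X=2, Y=2) weight 1/60
  (W=1, Z=3, X=2, Y=3) weight 1/45
  (W=2, Z=2, X=3, Y=0) weight 1/72
  (W=2, Z=2, X=3, Y=1) weight 1/72
  (W=2, Z=2, X=3, Y=2) weight 1/72
  (W=2, Z=2, X=3, Y=3) weight 1/72
Group by Z:
  weight(Z=2) = 1/18
  weight(Z=3) = 1/18
Total weight = 1/18 + 1/18 = 1/9
P(Z=2 | obs) = 1/18 / 1/9 = 1/2
P(Z=3 | obs) = 1/18 / 1/9 = 1/2

P(Z = 2 | obs) = 1/2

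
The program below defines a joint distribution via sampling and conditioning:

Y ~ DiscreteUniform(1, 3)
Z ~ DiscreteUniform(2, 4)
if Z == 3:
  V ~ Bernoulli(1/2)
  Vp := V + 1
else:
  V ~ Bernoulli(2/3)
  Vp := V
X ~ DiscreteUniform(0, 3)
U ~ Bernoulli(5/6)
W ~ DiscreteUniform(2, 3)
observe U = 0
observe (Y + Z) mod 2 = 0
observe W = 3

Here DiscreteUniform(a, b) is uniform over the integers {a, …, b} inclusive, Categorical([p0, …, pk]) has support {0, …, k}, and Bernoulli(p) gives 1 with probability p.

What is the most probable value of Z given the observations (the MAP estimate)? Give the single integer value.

argmax_v P(Z = v | obs) = 3

Enumerate traces; 32 have nonzero weight after conditioning:
  (Y=1, Z=3, V=0, X=0, U=0, W=3) weight 1/864
  (Y=1, Z=3, V=0, X=1, U=0, W=3) weight 1/864
  (Y=1, Z=3, V=0, X=2, U=0, W=3) weight 1/864
  (Y=1, Z=3, V=0, X=3, U=0, W=3) weight 1/864
  (Y=1, Z=3, V=1, X=0, U=0, W=3) weight 1/864
  (Y=1, Z=3, V=1, X=1, U=0, W=3) weight 1/864
  (Y=1, Z=3, V=1, X=2, U=0, W=3) weight 1/864
  (Y=1, Z=3, V=1, X=3, U=0, W=3) weight 1/864
  (Y=2, Z=2, V=0, X=0, U=0, W=3) weight 1/1296
  (Y=2, Z=4, V=0, X=0, U=0, W=3) weight 1/1296
  … 22 more
Group by Z:
  weight(Z=2) = 1/108
  weight(Z=3) = 1/54
  weight(Z=4) = 1/108
Total weight = 1/108 + 1/54 + 1/108 = 1/27
P(Z=2 | obs) = 1/108 / 1/27 = 1/4
P(Z=3 | obs) = 1/54 / 1/27 = 1/2
P(Z=4 | obs) = 1/108 / 1/27 = 1/4
argmax = 3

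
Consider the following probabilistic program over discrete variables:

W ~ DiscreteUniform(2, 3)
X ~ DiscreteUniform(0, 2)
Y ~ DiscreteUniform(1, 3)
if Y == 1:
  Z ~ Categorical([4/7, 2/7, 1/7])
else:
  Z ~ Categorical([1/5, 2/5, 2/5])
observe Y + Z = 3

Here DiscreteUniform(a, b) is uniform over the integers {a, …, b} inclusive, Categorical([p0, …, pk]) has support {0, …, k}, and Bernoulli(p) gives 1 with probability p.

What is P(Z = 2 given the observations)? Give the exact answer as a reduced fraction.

P(Z = 2 | obs) = 5/26

Enumerate traces; 18 have nonzero weight after conditioning:
  (W=2, X=0, Y=1, Z=2) weight 1/126
  (W=2, X=0, Y=2, Z=1) weight 1/45
  (W=2, X=0, Y=3, Z=0) weight 1/90
  (W=2, X=1, Y=1, Z=2) weight 1/126
  (W=2, X=1, Y=2, Z=1) weight 1/45
  (W=2, X=1, Y=3, Z=0) weight 1/90
  (W=2, X=2, Y=1, Z=2) weight 1/126
  (W=2, X=2, Y=2, Z=1) weight 1/45
  … 10 more
Group by Z:
  weight(Z=0) = 1/15
  weight(Z=1) = 2/15
  weight(Z=2) = 1/21
Total weight = 1/15 + 2/15 + 1/21 = 26/105
P(Z=0 | obs) = 1/15 / 26/105 = 7/26
P(Z=1 | obs) = 2/15 / 26/105 = 7/13
P(Z=2 | obs) = 1/21 / 26/105 = 5/26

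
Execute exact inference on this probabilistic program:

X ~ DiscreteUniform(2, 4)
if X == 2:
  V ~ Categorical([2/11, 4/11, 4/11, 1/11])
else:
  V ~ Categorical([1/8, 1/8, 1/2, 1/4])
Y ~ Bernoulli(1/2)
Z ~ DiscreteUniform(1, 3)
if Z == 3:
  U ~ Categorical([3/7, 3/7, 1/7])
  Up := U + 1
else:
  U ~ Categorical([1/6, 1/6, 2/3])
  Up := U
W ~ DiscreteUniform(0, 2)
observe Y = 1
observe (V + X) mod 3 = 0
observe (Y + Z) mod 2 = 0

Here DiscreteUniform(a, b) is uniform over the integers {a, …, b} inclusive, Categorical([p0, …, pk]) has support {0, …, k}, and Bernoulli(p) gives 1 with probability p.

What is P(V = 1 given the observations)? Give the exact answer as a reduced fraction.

P(V = 1 | obs) = 32/109

Enumerate traces; 72 have nonzero weight after conditioning:
  (X=2, V=1, Y=1, Z=1, U=0, W=0) weight 1/891
  (X=2, V=1, Y=1, Z=1, U=0, W=1) weight 1/891
  (X=2, V=1, Y=1, Z=1, U=0, W=2) weight 1/891
  (X=2, V=1, Y=1, Z=1, U=1, W=0) weight 1/891
  (X=2, V=1, Y=1, Z=1, U=1, W=1) weight 1/891
  (X=2, V=1, Y=1, Z=1, U=1, W=2) weight 1/891
  (X=2, V=1, Y=1, Z=1, U=2, W=0) weight 4/891
  (X=2, V=1, Y=1, Z=1, U=2, W=1) weight 4/891
  (X=3, V=0, Y=1, Z=1, U=0, W=0) weight 1/2592
  (X=3, V=3, Y=1, Z=1, U=0, W=0) weight 1/1296
  … 62 more
Group by V:
  weight(V=0) = 1/72
  weight(V=1) = 4/99
  weight(V=2) = 1/18
  weight(V=3) = 1/36
Total weight = 1/72 + 4/99 + 1/18 + 1/36 = 109/792
P(V=0 | obs) = 1/72 / 109/792 = 11/109
P(V=1 | obs) = 4/99 / 109/792 = 32/109
P(V=2 | obs) = 1/18 / 109/792 = 44/109
P(V=3 | obs) = 1/36 / 109/792 = 22/109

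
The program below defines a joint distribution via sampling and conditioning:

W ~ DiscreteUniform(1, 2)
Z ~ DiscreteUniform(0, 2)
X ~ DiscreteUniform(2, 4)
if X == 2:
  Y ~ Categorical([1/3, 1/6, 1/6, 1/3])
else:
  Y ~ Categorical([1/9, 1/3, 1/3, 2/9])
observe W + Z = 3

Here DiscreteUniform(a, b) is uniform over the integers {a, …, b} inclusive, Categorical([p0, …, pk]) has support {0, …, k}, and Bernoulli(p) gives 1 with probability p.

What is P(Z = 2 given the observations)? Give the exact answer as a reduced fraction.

P(Z = 2 | obs) = 1/2

Enumerate traces; 24 have nonzero weight after conditioning:
  (W=1, Z=2, X=2, Y=0) weight 1/54
  (W=1, Z=2, X=2, Y=1) weight 1/108
  (W=1, Z=2, X=2, Y=2) weight 1/108
  (W=1, Z=2, X=2, Y=3) weight 1/54
  (W=1, Z=2, X=3, Y=0) weight 1/162
  (W=1, Z=2, X=3, Y=1) weight 1/54
  (W=1, Z=2, X=3, Y=2) weight 1/54
  (W=1, Z=2, X=3, Y=3) weight 1/81
  (W=2, Z=1, X=2, Y=0) weight 1/54
  … 15 more
Group by Z:
  weight(Z=1) = 1/6
  weight(Z=2) = 1/6
Total weight = 1/6 + 1/6 = 1/3
P(Z=1 | obs) = 1/6 / 1/3 = 1/2
P(Z=2 | obs) = 1/6 / 1/3 = 1/2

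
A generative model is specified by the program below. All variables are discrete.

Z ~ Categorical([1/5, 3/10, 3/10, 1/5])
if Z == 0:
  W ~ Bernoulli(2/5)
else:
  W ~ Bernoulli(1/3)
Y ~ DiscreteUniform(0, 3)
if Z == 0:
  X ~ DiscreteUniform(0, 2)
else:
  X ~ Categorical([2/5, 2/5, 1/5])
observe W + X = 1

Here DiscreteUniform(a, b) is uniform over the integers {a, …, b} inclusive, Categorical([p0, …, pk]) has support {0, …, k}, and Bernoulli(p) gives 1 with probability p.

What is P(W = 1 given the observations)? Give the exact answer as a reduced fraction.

P(W = 1 | obs) = 10/29

Enumerate traces; 32 have nonzero weight after conditioning:
  (Z=0, W=0, Y=0, X=1) weight 1/100
  (Z=0, W=0, Y=1, X=1) weight 1/100
  (Z=0, W=0, Y=2, X=1) weight 1/100
  (Z=0, W=0, Y=3, X=1) weight 1/100
  (Z=0, W=1, Y=0, X=0) weight 1/150
  (Z=0, W=1, Y=1, X=0) weight 1/150
  (Z=0, W=1, Y=2, X=0) weight 1/150
  (Z=0, W=1, Y=3, X=0) weight 1/150
  … 24 more
Group by W:
  weight(W=0) = 19/75
  weight(W=1) = 2/15
Total weight = 19/75 + 2/15 = 29/75
P(W=0 | obs) = 19/75 / 29/75 = 19/29
P(W=1 | obs) = 2/15 / 29/75 = 10/29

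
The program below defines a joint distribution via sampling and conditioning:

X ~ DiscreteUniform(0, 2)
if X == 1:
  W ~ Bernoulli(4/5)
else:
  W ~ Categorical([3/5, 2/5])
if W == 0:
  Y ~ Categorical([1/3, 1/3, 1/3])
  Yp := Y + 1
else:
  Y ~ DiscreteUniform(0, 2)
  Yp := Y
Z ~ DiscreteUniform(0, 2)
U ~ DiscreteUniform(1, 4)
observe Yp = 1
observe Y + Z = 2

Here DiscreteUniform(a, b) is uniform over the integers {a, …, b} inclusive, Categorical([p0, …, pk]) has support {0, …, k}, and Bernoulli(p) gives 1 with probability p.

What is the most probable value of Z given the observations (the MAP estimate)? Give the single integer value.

Enumerate traces; 24 have nonzero weight after conditioning:
  (X=0, W=0, Y=0, Z=2, U=1) weight 1/180
  (X=0, W=0, Y=0, Z=2, U=2) weight 1/180
  (X=0, W=0, Y=0, Z=2, U=3) weight 1/180
  (X=0, W=0, Y=0, Z=2, U=4) weight 1/180
  (X=0, W=1, Y=1, Z=1, U=1) weight 1/270
  (X=0, W=1, Y=1, Z=1, U=2) weight 1/270
  (X=0, W=1, Y=1, Z=1, U=3) weight 1/270
  (X=0, W=1, Y=1, Z=1, U=4) weight 1/270
  … 16 more
Group by Z:
  weight(Z=1) = 8/135
  weight(Z=2) = 7/135
Total weight = 8/135 + 7/135 = 1/9
P(Z=1 | obs) = 8/135 / 1/9 = 8/15
P(Z=2 | obs) = 7/135 / 1/9 = 7/15
argmax = 1

argmax_v P(Z = v | obs) = 1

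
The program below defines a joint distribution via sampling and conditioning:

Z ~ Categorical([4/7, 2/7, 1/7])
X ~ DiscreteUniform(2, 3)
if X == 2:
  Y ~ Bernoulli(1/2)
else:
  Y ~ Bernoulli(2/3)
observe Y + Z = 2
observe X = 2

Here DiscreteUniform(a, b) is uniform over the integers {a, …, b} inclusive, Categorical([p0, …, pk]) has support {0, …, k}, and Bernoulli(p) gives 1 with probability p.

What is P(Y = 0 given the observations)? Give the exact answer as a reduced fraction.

Enumerate traces; 2 have nonzero weight after conditioning:
  (Z=1, X=2, Y=1) weight 1/14
  (Z=2, X=2, Y=0) weight 1/28
Group by Y:
  weight(Y=0) = 1/28
  weight(Y=1) = 1/14
Total weight = 1/28 + 1/14 = 3/28
P(Y=0 | obs) = 1/28 / 3/28 = 1/3
P(Y=1 | obs) = 1/14 / 3/28 = 2/3

P(Y = 0 | obs) = 1/3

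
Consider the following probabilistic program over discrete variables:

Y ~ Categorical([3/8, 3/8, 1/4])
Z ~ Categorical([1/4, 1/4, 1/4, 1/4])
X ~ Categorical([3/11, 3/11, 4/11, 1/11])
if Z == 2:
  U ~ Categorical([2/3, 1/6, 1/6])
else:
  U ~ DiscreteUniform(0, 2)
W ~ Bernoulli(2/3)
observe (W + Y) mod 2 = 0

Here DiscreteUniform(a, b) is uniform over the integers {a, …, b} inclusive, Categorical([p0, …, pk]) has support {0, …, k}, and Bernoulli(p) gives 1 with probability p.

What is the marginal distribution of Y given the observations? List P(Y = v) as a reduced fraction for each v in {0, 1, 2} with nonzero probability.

Enumerate traces; 144 have nonzero weight after conditioning:
  (Y=0, Z=0, X=0, U=0, W=0) weight 1/352
  (Y=0, Z=0, X=0, U=1, W=0) weight 1/352
  (Y=0, Z=0, X=0, U=2, W=0) weight 1/352
  (Y=0, Z=0, X=1, U=0, W=0) weight 1/352
  (Y=0, Z=0, X=1, U=1, W=0) weight 1/352
  (Y=0, Z=0, X=1, U=2, W=0) weight 1/352
  (Y=0, Z=0, X=2, U=0, W=0) weight 1/264
  (Y=0, Z=0, X=2, U=1, W=0) weight 1/264
  (Y=1, Z=0, X=0, U=0, W=1) weight 1/176
  (Y=2, Z=0, X=0, U=0, W=0) weight 1/528
  … 134 more
Group by Y:
  weight(Y=0) = 1/8
  weight(Y=1) = 1/4
  weight(Y=2) = 1/12
Total weight = 1/8 + 1/4 + 1/12 = 11/24
P(Y=0 | obs) = 1/8 / 11/24 = 3/11
P(Y=1 | obs) = 1/4 / 11/24 = 6/11
P(Y=2 | obs) = 1/12 / 11/24 = 2/11

P(Y=0) = 3/11, P(Y=1) = 6/11, P(Y=2) = 2/11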